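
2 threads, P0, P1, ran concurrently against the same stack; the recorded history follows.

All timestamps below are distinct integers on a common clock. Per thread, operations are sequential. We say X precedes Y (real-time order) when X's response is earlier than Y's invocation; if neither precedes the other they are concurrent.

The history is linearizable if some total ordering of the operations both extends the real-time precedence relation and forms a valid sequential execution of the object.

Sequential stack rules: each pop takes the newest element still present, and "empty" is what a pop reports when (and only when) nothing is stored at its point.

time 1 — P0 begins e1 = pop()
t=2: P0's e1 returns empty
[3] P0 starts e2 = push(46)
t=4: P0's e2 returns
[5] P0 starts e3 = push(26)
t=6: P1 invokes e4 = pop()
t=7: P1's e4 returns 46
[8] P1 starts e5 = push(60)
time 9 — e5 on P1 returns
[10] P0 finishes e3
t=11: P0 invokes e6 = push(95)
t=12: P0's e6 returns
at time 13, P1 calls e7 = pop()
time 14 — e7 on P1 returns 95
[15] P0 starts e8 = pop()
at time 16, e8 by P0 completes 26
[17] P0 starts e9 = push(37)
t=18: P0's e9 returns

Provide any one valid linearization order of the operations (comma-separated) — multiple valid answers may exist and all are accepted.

e1, e2, e4, e5, e3, e6, e7, e8, e9

after step 1 (e1 pop() → empty): stack <>
after step 2 (e2 push(46)): stack <46>
after step 3 (e4 pop() → 46): stack <>
after step 4 (e5 push(60)): stack <60>
after step 5 (e3 push(26)): stack <60,26>
after step 6 (e6 push(95)): stack <60,26,95>
after step 7 (e7 pop() → 95): stack <60,26>
after step 8 (e8 pop() → 26): stack <60>
after step 9 (e9 push(37)): stack <60,37>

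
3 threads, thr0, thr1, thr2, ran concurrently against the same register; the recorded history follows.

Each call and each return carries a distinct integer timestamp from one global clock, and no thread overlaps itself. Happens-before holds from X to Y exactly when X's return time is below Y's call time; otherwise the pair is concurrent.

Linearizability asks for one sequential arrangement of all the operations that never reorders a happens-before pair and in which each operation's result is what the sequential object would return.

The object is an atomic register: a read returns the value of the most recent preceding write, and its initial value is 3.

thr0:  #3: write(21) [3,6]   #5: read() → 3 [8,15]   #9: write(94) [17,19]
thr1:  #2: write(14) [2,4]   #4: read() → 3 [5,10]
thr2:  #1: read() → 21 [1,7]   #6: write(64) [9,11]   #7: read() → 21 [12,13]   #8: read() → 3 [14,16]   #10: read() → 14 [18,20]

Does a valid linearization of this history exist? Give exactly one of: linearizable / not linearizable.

the violation lands at event 10, #4's response at time 10: events 1..9 linearize, events 1..10 do not
every one of the 12 real-time-consistent orders over 4 completed register ops fails the sequential spec
no escape via the 2 pending operations (#5, #6): every completion choice fails
one such order, #1, #2, #3, #4 (pending dropped), breaks at step 1 where #1 read() → 21 is illegal
one such order, #1, #2, #4, #3 (pending dropped), breaks at step 1 where #1 read() → 21 is illegal

not linearizable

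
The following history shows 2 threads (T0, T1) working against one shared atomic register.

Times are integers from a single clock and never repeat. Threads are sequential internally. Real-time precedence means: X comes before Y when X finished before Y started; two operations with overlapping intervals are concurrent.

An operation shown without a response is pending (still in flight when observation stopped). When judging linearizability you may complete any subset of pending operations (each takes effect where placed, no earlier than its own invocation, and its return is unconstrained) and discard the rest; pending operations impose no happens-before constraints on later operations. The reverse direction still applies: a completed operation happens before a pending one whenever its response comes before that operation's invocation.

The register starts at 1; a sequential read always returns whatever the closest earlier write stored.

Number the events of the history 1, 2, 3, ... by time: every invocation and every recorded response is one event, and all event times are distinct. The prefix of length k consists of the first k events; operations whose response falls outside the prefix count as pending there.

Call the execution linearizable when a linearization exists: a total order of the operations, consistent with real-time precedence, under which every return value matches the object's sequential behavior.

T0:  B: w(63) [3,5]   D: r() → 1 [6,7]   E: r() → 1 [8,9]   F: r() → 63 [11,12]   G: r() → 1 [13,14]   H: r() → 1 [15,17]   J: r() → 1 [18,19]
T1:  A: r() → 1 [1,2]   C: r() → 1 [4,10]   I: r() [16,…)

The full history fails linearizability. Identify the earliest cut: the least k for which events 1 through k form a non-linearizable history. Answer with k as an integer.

7

a valid linearization of events 1..6 exists, for instance A, B:
1. A r() → 1, leaving value 1
2. B w(63), leaving value 63
include event 7 — D responding at 7 — and every candidate order breaks
include/drop combinations of the 1 pending operation (C) were all tried; none helps
one such order, A, B, D (pending dropped), breaks at step 3 where D r() → 1 is illegal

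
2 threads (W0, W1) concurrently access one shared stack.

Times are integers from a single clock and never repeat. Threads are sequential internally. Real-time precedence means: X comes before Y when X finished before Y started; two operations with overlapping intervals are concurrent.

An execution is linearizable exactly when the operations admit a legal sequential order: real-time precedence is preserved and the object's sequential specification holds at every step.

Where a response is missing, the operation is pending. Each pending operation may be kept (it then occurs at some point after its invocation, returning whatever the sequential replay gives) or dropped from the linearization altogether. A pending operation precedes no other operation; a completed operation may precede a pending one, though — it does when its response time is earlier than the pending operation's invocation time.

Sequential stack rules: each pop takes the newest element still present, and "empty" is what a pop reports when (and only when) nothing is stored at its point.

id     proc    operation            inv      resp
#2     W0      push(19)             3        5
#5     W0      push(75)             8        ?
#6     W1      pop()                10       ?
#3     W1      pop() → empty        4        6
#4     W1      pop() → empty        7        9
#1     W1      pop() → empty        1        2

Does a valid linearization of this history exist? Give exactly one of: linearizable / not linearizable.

not linearizable

the violation lands at event 9, #4's response at time 9: events 1..8 linearize, events 1..9 do not
2 orders of the 4 completed stack ops respect real time; none is legal
completion choices over the 1 pending operation (#5) were checked; none helps
take #1, #2, #3, #4 (pending dropped): step 3 already fails, because #3 pop() → empty cannot occur there
take #1, #3, #2, #4 (pending dropped): step 4 already fails, because #4 pop() → empty cannot occur there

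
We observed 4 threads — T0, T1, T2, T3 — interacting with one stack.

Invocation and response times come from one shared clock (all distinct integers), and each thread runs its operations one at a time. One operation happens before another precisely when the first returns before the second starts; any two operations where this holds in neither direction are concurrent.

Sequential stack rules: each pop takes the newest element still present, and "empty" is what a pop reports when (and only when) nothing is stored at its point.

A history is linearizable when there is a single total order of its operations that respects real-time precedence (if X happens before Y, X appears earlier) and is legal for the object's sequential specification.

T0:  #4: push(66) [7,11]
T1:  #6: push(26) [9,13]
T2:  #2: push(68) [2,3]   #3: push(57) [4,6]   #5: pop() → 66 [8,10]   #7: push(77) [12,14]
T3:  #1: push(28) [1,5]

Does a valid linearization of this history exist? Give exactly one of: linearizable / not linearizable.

a witness: #1, #2, #3, #4, #5, #6, #7
step 1: #1 push(28) — stack <28>
step 2: #2 push(68) — stack <28,68>
step 3: #3 push(57) — stack <28,68,57>
step 4: #4 push(66) — stack <28,68,57,66>
step 5: #5 pop() → 66 — stack <28,68,57>
step 6: #6 push(26) — stack <28,68,57,26>
step 7: #7 push(77) — stack <28,68,57,26,77>

linearizable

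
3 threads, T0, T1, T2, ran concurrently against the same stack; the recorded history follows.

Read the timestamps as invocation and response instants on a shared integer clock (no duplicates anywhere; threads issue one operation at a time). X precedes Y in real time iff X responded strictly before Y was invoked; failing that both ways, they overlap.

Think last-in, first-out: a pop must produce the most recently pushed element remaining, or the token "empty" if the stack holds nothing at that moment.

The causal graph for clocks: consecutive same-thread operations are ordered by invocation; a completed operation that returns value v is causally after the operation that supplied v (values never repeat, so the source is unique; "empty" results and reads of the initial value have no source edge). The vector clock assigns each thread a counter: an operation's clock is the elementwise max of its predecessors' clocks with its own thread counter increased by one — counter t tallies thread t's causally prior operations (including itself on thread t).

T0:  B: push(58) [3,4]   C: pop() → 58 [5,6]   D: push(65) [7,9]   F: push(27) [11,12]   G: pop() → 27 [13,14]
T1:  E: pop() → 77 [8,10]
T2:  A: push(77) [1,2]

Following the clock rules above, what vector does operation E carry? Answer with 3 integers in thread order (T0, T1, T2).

(0, 1, 1)

VC(A, invoked at 1): no causal predecessors; +1 on T2 → (0, 0, 1)
VC(B, invoked at 3): no causal predecessors; +1 on T0 → (1, 0, 0)
E (invocation 8): componentwise max over VC(A)=(0, 0, 1), +1 at T1, giving (0, 1, 1)
C (invocation 5): componentwise max over VC(B)=(1, 0, 0), +1 at T0, giving (2, 0, 0)
D (invocation 7): componentwise max over VC(C)=(2, 0, 0), +1 at T0, giving (3, 0, 0)
F (invocation 11): componentwise max over VC(D)=(3, 0, 0), +1 at T0, giving (4, 0, 0)
G (invocation 13): componentwise max over VC(F)=(4, 0, 0), +1 at T0, giving (5, 0, 0)
target: VC(E) = (0, 1, 1)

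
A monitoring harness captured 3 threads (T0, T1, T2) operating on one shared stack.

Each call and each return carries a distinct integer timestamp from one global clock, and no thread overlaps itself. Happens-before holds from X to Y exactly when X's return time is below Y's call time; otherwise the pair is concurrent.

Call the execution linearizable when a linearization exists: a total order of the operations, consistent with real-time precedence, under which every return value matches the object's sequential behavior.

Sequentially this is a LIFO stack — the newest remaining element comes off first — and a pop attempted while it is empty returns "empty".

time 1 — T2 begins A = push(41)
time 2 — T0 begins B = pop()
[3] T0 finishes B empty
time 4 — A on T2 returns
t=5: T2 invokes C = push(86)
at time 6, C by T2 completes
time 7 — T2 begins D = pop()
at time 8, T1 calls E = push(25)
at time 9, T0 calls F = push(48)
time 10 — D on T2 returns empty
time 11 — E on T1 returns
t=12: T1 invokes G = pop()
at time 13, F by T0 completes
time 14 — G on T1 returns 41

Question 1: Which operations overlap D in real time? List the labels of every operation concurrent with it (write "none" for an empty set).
D runs from 7 to 10; window-overlapping ops are concurrent
A [1,4]: before
B [2,3]: before
C [5,6]: before
E [8,11]: concurrent
F [9,13]: concurrent
G [12,14]: after

E, F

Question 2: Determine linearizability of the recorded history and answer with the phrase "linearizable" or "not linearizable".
the violation lands at event 10, D's response at time 10: events 1..9 linearize, events 1..10 do not
the 4 completed operations admit 2 real-time orders; each fails the stack replay
no escape via the 2 pending operations (E, F): every completion choice fails
sample order A, B, C, D (pending dropped) stalls at step 2 — B pop() → empty has no legal effect
sample order B, A, C, D (pending dropped) stalls at step 4 — D pop() → empty has no legal effect

not linearizable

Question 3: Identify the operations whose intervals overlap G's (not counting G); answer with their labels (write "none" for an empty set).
overlap test against G [12,14]: concurrent iff the interval meets 12..14
A [1,4]: before
B [2,3]: before
C [5,6]: before
D [7,10]: before
E [8,11]: before
F [9,13]: concurrent

F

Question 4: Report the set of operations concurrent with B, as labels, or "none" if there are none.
B spans [2,3]; an op avoiding the whole window 2..3 is ordered, any other is concurrent
A [1,4]: concurrent
C [5,6]: after
D [7,10]: after
E [8,11]: after
F [9,13]: after
G [12,14]: after

A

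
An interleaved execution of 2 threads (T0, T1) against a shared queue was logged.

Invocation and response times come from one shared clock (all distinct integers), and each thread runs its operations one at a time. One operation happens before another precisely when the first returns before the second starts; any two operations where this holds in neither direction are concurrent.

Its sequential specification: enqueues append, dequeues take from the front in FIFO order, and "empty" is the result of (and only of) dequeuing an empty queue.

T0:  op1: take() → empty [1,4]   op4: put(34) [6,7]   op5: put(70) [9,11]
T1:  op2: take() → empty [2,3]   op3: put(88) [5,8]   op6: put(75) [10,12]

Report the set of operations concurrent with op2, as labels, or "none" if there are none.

op1

op2 runs from 2 to 3; window-overlapping ops are concurrent
op1 [1,4]: concurrent
op3 [5,8]: after
op4 [6,7]: after
op5 [9,11]: after
op6 [10,12]: after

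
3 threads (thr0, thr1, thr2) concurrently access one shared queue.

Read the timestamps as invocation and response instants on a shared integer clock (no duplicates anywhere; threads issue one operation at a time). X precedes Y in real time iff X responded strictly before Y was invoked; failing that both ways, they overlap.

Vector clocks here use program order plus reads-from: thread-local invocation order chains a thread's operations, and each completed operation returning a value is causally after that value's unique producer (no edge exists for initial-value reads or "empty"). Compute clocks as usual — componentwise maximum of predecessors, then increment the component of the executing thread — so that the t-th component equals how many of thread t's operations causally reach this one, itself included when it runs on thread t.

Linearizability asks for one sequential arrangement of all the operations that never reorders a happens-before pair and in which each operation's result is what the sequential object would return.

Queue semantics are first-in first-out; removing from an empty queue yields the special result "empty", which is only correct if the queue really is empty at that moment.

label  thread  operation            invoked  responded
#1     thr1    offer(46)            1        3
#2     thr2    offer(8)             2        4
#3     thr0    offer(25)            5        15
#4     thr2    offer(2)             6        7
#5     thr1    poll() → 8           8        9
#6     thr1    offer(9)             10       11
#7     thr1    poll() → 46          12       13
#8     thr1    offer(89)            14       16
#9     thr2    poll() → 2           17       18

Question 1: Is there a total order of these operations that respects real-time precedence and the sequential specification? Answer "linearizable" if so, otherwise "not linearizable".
linearizable

witness order: #2, #1, #4, #3, #5, #6, #7, #8, #9
step 1: #2 offer(8) — queue <8>
step 2: #1 offer(46) — queue <8,46>
step 3: #4 offer(2) — queue <8,46,2>
step 4: #3 offer(25) — queue <8,46,2,25>
step 5: #5 poll() → 8 — queue <46,2,25>
step 6: #6 offer(9) — queue <46,2,25,9>
step 7: #7 poll() → 46 — queue <2,25,9>
step 8: #8 offer(89) — queue <2,25,9,89>
step 9: #9 poll() → 2 — queue <25,9,89>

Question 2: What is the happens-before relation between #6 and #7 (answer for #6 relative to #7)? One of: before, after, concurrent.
before

#6 spans [10,11], #7 spans [12,13]
resp(#6)=11 < inv(#7)=12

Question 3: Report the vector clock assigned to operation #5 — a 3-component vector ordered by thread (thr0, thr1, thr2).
(0, 2, 1)

invoked at 2, #2 has no predecessors; its own thr2 bump gives (0, 0, 1)
invoked at 1, #1 has no predecessors; its own thr1 bump gives (0, 1, 0)
invoked at 5, #3 has no predecessors; its own thr0 bump gives (1, 0, 0)
#4 (invocation 6): componentwise max over VC(#2)=(0, 0, 1), +1 at thr2, giving (0, 0, 2)
#9 (invocation 17): componentwise max over VC(#4)=(0, 0, 2), +1 at thr2, giving (0, 0, 3)
#5 (invocation 8): componentwise max over VC(#1)=(0, 1, 0), VC(#2)=(0, 0, 1), +1 at thr1, giving (0, 2, 1)
#6 (invocation 10): componentwise max over VC(#5)=(0, 2, 1), +1 at thr1, giving (0, 3, 1)
#7 (invocation 12): componentwise max over VC(#1)=(0, 1, 0), VC(#6)=(0, 3, 1), +1 at thr1, giving (0, 4, 1)
#8 (invocation 14): componentwise max over VC(#7)=(0, 4, 1), +1 at thr1, giving (0, 5, 1)
target: VC(#5) = (0, 2, 1)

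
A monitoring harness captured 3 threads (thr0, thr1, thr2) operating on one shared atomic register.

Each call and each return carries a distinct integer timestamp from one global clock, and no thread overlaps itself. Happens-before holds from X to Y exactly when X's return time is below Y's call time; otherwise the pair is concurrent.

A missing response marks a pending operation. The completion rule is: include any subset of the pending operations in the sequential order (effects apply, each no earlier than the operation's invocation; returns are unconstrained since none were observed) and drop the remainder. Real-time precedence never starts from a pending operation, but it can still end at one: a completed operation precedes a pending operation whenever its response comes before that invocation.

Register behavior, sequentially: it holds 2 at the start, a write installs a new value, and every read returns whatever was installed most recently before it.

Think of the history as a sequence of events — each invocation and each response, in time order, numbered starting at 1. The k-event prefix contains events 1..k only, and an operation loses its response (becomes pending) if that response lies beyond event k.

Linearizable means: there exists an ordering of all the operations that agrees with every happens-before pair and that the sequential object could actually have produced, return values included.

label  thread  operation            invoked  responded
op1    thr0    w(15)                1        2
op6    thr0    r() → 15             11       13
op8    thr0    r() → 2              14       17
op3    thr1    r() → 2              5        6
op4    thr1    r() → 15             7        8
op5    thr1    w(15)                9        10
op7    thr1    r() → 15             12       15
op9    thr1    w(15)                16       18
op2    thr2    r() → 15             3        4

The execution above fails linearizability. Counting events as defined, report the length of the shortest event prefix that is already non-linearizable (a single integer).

6

events 1..5 are still linearizable — one witness is op1, op2:
after step 1 (op1 w(15)): value 15
after step 2 (op2 r() → 15): value 15
adding event 6 (op3 responds at 6) leaves no legal real-time order
for example op1, op2, op3 fails at step 3: op3 r() → 2 is not legal there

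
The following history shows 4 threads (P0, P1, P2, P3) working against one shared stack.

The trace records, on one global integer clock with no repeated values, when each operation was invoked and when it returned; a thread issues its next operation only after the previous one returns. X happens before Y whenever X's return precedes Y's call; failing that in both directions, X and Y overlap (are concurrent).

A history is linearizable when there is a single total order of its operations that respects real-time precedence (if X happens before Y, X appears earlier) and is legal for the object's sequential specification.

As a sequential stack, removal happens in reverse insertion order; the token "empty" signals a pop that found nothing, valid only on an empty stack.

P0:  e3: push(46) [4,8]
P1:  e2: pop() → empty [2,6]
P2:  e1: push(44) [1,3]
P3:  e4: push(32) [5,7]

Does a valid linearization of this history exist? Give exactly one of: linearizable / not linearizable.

linearizable

one valid linearization: e2, e1, e3, e4
after step 1 (e2 pop() → empty): stack <>
after step 2 (e1 push(44)): stack <44>
after step 3 (e3 push(46)): stack <44,46>
after step 4 (e4 push(32)): stack <44,46,32>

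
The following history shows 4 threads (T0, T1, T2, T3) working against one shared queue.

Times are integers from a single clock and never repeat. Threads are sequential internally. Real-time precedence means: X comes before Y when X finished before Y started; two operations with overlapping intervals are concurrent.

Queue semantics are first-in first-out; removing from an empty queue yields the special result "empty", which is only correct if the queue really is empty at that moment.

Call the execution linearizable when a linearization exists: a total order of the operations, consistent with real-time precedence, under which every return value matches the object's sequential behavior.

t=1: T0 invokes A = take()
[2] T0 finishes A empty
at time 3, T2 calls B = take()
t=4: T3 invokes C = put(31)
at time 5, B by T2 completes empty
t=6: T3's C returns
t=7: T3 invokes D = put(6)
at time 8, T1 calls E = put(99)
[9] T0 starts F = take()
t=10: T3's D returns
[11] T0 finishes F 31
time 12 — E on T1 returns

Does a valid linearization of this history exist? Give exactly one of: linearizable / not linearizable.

a witness: A, B, C, D, E, F
after step 1 (A take() → empty): queue <>
after step 2 (B take() → empty): queue <>
after step 3 (C put(31)): queue <31>
after step 4 (D put(6)): queue <31,6>
after step 5 (E put(99)): queue <31,6,99>
after step 6 (F take() → 31): queue <6,99>

linearizable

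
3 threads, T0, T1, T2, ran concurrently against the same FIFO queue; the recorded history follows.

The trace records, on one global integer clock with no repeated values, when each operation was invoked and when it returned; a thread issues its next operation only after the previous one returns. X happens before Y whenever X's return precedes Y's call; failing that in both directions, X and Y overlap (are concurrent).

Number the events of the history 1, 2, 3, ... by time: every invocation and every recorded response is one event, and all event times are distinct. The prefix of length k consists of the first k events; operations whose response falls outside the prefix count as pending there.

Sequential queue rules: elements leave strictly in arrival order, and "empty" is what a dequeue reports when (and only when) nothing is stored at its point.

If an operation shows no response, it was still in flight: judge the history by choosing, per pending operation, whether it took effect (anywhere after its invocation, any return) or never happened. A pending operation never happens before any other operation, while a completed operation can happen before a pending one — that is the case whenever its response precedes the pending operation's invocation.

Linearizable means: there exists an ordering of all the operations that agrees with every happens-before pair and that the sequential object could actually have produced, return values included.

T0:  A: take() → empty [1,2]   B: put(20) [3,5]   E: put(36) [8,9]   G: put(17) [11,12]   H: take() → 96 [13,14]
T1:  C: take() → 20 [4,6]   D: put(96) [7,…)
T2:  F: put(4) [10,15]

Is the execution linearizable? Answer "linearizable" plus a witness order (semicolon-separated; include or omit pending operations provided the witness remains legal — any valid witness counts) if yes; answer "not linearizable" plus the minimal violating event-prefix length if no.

linearizable — witness: A; B; C; D; E; F; G; H

step 1: A take() → empty — queue <>
step 2: B put(20) — queue <20>
step 3: C take() → 20 — queue <>
step 4: D put(96) (pending, included) — queue <96>
step 5: E put(36) — queue <96,36>
step 6: F put(4) — queue <96,36,4>
step 7: G put(17) — queue <96,36,4,17>
step 8: H take() → 96 — queue <36,4,17>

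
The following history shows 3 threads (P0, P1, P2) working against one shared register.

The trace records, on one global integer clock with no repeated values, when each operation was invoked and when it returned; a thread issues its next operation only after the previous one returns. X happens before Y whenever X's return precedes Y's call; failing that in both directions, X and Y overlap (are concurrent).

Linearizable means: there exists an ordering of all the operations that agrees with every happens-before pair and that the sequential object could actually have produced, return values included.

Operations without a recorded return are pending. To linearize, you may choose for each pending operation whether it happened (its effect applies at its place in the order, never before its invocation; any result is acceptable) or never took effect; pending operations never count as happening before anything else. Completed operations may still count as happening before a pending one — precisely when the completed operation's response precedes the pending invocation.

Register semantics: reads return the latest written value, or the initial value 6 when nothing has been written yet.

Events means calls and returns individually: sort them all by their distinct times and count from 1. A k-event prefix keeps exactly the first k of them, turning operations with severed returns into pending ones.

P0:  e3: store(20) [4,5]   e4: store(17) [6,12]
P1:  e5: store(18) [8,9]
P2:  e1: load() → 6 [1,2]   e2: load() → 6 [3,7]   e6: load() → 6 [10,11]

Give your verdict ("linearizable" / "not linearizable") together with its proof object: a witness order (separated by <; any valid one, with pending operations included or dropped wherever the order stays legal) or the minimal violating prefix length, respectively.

not linearizable — minimal violating prefix: 11 events

the violation lands at event 11, e6's response at time 11: events 1..10 linearize, events 1..11 do not
no legal order exists: 2 real-time-consistent candidates over 5 completed register operations, all rejected
no completion choice of the 1 pending operation (e4) rescues it — every subset was tried
one such order, e1, e2, e3, e5, e6 (pending dropped), breaks at step 5 where e6 load() → 6 is illegal
one such order, e1, e3, e2, e5, e6 (pending dropped), breaks at step 3 where e2 load() → 6 is illegal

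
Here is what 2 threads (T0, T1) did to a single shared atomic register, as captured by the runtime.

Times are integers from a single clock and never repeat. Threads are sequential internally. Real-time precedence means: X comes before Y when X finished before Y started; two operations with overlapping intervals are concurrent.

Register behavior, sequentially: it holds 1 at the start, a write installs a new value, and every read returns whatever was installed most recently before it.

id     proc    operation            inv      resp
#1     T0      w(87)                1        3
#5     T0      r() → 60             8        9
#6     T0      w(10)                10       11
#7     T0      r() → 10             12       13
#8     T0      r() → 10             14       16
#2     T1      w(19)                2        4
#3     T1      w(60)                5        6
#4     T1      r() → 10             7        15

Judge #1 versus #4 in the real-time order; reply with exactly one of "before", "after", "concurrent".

#1 spans [1,3], #4 spans [7,15]
resp(#1)=3 < inv(#4)=7

before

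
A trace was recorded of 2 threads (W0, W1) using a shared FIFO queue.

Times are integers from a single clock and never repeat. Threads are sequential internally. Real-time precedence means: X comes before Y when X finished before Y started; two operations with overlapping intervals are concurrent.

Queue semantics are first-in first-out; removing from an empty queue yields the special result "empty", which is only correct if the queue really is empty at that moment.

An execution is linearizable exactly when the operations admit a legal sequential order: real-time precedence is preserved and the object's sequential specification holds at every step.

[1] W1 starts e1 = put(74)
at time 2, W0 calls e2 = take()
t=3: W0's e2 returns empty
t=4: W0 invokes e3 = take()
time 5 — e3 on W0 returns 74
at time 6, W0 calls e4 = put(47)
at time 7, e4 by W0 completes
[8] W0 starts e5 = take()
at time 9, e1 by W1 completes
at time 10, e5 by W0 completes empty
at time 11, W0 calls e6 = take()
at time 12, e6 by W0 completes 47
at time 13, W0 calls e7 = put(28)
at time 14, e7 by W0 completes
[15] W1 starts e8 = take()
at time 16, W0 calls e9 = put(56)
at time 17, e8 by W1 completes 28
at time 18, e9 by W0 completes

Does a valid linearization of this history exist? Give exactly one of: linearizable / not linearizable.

not linearizable

cut after 9 events: linearizable; cut after 10 events (e5 responds, time 10): not linearizable
5 completed operations, 5 real-time-consistent orders — every FIFO queue replay fails
sample order e1, e2, e3, e4, e5 stalls at step 2 — e2 take() → empty has no legal effect
sample order e2, e1, e3, e4, e5 stalls at step 5 — e5 take() → empty has no legal effect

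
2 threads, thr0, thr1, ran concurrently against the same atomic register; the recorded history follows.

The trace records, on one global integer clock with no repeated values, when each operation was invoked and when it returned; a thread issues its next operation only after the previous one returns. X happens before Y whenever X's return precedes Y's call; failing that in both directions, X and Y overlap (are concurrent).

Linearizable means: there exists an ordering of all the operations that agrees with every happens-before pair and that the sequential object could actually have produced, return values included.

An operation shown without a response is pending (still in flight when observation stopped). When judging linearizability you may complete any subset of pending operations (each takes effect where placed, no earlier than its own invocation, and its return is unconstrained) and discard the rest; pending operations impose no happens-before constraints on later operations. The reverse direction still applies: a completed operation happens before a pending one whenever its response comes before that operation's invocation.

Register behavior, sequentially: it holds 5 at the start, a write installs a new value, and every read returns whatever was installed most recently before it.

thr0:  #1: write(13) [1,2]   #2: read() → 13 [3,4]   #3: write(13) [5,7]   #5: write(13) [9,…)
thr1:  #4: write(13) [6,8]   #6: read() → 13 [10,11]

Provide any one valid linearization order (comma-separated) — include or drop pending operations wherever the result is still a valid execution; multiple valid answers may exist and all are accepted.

#1, #2, #3, #4, #5, #6

step 1: #1 write(13) — value 13
step 2: #2 read() → 13 — value 13
step 3: #3 write(13) — value 13
step 4: #4 write(13) — value 13
step 5: #5 write(13) (pending, included) — value 13
step 6: #6 read() → 13 — value 13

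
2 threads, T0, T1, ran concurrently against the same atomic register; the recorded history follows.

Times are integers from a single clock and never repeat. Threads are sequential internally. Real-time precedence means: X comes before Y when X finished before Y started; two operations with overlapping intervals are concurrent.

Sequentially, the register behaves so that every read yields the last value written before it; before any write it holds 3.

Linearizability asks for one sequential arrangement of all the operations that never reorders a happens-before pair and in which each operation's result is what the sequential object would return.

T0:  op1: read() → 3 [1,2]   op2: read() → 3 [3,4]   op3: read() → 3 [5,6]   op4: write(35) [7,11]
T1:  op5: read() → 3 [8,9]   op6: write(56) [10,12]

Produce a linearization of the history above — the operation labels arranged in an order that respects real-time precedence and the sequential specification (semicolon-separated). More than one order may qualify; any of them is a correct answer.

step 1: op1 read() → 3 — value 3
step 2: op2 read() → 3 — value 3
step 3: op3 read() → 3 — value 3
step 4: op5 read() → 3 — value 3
step 5: op4 write(35) — value 35
step 6: op6 write(56) — value 56

op1; op2; op3; op5; op4; op6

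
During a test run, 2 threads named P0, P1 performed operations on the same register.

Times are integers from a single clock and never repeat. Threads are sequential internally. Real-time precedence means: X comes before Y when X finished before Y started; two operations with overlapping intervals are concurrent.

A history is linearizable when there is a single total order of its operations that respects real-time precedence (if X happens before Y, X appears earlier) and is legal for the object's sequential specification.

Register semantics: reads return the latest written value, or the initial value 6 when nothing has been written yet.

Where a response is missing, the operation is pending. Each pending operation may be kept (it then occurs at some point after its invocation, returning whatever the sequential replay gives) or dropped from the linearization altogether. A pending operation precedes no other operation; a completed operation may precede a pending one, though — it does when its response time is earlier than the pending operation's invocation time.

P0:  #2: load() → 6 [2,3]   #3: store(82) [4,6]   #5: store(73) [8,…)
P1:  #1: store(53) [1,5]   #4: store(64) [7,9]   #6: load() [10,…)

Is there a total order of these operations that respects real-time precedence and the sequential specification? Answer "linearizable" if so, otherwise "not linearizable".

linearizable

witness order: #2, #1, #3, #4
step 1: #2 load() → 6 — value 6
step 2: #1 store(53) — value 53
step 3: #3 store(82) — value 82
step 4: #4 store(64) — value 64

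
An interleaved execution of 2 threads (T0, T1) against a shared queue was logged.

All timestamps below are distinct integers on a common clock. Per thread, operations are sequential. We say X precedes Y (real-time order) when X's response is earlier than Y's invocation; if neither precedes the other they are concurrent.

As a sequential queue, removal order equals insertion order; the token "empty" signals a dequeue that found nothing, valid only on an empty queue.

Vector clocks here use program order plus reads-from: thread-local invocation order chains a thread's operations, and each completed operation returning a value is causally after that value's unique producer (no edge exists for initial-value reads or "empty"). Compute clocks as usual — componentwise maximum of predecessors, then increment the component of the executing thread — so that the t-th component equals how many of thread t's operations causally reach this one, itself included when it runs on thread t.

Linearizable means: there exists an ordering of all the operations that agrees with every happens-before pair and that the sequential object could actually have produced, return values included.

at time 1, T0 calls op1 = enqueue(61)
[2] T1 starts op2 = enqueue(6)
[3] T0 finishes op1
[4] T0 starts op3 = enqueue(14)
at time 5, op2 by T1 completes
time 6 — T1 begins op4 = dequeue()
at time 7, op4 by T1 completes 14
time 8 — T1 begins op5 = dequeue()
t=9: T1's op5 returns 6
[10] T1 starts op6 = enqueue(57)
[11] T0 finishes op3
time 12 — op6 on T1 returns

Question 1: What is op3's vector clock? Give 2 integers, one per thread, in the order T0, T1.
(2, 0)

invoked at 2, op2 has no predecessors; its own T1 bump gives (0, 1)
invoked at 1, op1 has no predecessors; its own T0 bump gives (1, 0)
VC(op3, invoked at 4): max of VC(op1)=(1, 0), then +1 on thread T0 → (2, 0)
VC(op4, invoked at 6): max of VC(op2)=(0, 1), VC(op3)=(2, 0), then +1 on thread T1 → (2, 2)
VC(op5, invoked at 8): max of VC(op2)=(0, 1), VC(op4)=(2, 2), then +1 on thread T1 → (2, 3)
VC(op6, invoked at 10): max of VC(op5)=(2, 3), then +1 on thread T1 → (2, 4)
target: VC(op3) = (2, 0)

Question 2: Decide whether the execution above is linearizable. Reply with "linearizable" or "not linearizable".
not linearizable

events 1..6 are fine; event 7 — the response of op4 at time 7 — makes the prefix non-linearizable
the 3 completed operations admit 2 real-time orders; each fails the queue replay
every completion of the 1 pending operation (op3) was checked; none linearizes
one such order, op1, op2, op4 (pending dropped), breaks at step 3 where op4 dequeue() → 14 is illegal
one such order, op2, op1, op4 (pending dropped), breaks at step 3 where op4 dequeue() → 14 is illegal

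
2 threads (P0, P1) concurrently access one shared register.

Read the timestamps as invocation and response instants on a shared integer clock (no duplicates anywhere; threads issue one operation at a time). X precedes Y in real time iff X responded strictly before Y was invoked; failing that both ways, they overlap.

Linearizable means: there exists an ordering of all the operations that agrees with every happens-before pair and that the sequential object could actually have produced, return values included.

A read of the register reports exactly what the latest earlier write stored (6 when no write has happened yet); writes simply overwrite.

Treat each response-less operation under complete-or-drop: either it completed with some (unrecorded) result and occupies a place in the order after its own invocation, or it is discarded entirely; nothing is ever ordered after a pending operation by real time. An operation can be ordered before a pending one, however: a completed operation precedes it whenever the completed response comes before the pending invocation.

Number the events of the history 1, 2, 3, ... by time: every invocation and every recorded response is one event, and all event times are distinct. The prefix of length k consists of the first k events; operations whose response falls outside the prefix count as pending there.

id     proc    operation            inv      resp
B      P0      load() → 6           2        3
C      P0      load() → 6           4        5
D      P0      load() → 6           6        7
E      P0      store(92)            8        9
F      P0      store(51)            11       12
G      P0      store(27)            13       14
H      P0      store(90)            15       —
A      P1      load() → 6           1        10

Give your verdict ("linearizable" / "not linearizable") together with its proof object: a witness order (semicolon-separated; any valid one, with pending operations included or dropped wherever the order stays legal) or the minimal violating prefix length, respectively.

step 1: A load() → 6 — value 6
step 2: B load() → 6 — value 6
step 3: C load() → 6 — value 6
step 4: D load() → 6 — value 6
step 5: E store(92) — value 92
step 6: F store(51) — value 51
step 7: G store(27) — value 27

linearizable — witness: A; B; C; D; E; F; G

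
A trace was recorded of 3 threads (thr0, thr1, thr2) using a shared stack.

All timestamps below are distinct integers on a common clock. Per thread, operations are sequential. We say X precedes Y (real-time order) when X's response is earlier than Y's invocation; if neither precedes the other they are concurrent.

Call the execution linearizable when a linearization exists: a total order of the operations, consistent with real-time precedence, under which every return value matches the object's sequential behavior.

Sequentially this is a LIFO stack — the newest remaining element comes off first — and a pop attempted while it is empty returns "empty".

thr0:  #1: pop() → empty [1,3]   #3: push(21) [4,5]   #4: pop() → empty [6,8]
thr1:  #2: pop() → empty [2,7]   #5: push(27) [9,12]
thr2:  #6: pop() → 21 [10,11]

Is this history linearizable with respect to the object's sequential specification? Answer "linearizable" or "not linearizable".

the violation lands at event 8, #4's response at time 8: events 1..7 linearize, events 1..8 do not
every one of the 4 real-time-consistent orders over 4 completed stack ops fails the sequential spec
sample order #1, #2, #3, #4 stalls at step 4 — #4 pop() → empty has no legal effect
sample order #1, #3, #2, #4 stalls at step 3 — #2 pop() → empty has no legal effect

not linearizable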